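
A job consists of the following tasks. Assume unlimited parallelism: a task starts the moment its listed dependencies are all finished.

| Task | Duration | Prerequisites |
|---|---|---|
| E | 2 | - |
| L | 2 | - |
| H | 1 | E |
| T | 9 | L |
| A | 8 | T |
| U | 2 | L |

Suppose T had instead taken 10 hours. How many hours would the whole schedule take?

20

Baseline: L→T→A = 2+9+8 = 19 → 19 hours.
Since T is critical, the +1 change carries straight to that chain (now 20 hours).
That remains the longest chain; total 20 hours.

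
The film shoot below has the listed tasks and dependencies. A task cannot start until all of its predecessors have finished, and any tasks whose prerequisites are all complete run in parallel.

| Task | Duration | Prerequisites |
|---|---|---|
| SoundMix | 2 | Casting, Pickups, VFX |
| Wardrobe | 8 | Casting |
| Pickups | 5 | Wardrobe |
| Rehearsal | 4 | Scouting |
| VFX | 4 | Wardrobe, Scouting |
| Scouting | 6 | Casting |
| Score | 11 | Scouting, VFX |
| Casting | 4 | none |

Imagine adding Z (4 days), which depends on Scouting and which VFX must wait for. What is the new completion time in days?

29

Originally the job takes 27 days.
With Z inserted, VFX now waits for max(Wardrobe, Scouting, Z).
New critical path: Casting→Scouting→Z→VFX→Score = 4+6+4+4+11 = 29 ⇒ 29 days.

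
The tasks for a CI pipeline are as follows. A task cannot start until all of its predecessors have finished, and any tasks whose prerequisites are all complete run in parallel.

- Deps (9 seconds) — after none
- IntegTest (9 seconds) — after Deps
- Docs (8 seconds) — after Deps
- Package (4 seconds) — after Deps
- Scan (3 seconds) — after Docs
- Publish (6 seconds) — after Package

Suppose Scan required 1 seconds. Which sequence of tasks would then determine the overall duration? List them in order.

Deps, Package, Publish

As given, the longest chain is Deps→Docs→Scan = 9+8+3 = 20, so the finish is 20 seconds.
Scan lies on that path, so at 1 second the path becomes 18 seconds.
The binding chain switches to Deps→Package→Publish = 9+4+6 = 19; finish 19 seconds.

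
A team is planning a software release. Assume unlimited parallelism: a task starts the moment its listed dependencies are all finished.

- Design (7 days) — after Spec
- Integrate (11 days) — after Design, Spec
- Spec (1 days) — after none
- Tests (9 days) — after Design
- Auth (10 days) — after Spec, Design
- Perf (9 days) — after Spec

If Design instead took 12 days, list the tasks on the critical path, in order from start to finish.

Spec, Design, Integrate

As given, the longest chain is Spec→Design→Integrate = 1+7+11 = 19, so the finish is 19 days.
Design is on the critical path; changing it to 12 makes that path 24 days.
That remains the longest chain; total 24 days.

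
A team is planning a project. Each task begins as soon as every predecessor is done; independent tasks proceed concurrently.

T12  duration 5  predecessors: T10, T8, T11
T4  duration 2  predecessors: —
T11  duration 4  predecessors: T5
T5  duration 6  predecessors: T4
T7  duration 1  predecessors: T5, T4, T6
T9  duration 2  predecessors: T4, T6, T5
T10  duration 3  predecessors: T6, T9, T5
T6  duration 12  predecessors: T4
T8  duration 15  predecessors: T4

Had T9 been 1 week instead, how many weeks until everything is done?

23

The binding path is T4→T6→T9→T10→T12 = 2+12+2+3+5 = 24; finish at 24 weeks.
T9 lies on that path, so at 1 week the path becomes 23 weeks.
No other chain overtakes it, so the finish is 23 weeks.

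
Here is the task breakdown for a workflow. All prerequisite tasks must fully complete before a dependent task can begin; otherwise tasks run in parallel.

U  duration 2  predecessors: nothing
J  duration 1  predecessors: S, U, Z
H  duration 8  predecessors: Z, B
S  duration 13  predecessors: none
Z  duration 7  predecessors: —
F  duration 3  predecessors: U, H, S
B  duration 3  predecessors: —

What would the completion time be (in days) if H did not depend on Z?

Before: longest chain Z→H→F = 7+8+3 = 18, finish 18.
Without Z→H, H's earliest start moves from 7 to 3.
After: S→F = 13+3 = 16 → 16 days.

16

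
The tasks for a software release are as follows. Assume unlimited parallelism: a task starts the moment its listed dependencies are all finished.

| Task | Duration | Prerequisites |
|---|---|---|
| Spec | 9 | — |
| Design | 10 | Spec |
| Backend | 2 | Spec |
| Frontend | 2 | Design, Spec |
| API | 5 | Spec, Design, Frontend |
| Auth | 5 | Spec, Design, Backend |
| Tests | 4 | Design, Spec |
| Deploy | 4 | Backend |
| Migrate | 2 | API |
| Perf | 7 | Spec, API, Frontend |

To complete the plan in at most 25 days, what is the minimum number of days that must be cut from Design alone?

Current finish: 33 days; target: 25.
Design is on every critical path, so each day cut from Design cuts the finish by one (this holds down to a finish of 24).
Need 33 − 25 = 8 days off Design → Design becomes 2 days, finish becomes 25.

8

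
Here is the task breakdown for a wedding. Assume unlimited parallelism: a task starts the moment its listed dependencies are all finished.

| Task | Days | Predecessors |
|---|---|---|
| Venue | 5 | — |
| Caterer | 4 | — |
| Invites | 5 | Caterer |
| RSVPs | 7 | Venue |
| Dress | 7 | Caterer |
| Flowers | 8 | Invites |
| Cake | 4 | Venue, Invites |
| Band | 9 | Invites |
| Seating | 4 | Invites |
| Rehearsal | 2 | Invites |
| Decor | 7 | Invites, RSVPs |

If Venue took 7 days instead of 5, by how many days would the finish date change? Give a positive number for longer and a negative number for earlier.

As given, the longest chain is Venue→RSVPs→Decor = 5+7+7 = 19, so the finish is 19 days.
Since Venue is critical, the +2 change carries straight to that chain (now 21 days).
The critical path is still Venue→RSVPs→Decor; finish is now 21 days.
Change in finish: 21 − 19 = +2 days.

2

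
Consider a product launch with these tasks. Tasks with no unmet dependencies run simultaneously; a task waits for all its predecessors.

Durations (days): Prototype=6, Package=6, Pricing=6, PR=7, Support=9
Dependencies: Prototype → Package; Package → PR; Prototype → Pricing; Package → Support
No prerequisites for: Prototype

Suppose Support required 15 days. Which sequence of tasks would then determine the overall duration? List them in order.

Prototype, Package, Support

Actual critical path: Prototype→Package→Support = 6+6+9 = 21 ⇒ 21 days.
Support lies on that path, so at 15 days the path becomes 27 days.
No other chain overtakes it, so the finish is 27 days.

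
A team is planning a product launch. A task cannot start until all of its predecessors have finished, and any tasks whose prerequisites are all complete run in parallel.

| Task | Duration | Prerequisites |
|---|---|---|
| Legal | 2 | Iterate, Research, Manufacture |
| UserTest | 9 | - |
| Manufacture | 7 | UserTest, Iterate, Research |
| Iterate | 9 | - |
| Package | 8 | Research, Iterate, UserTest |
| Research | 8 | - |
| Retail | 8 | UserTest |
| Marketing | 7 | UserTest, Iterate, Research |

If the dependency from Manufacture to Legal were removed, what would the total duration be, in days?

With the dependency in place, UserTest→Manufacture→Legal = 9+7+2 = 18 sets the finish at 18 days.
Without Manufacture→Legal, Legal's earliest start moves from 16 to 9.
New critical path: UserTest→Package = 9+8 = 17 ⇒ 17 days.

17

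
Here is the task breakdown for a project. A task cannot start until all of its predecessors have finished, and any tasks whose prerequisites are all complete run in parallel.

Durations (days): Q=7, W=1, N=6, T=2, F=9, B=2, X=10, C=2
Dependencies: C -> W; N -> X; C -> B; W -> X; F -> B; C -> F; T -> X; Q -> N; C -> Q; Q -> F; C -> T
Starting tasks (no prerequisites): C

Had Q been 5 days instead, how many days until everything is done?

23

Baseline: C→Q→N→X = 2+7+6+10 = 25 → 25 days.
Since Q is critical, the -2 change carries straight to that chain (now 23 days).
No other chain overtakes it, so the finish is 23 days.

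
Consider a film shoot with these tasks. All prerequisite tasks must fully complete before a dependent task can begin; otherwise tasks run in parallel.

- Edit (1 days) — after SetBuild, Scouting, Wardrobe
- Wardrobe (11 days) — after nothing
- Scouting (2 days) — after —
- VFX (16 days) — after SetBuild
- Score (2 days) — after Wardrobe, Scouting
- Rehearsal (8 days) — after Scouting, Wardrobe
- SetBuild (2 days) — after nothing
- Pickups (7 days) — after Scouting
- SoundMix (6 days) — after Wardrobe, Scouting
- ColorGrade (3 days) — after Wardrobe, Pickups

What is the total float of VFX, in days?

The longest chain is Wardrobe→Rehearsal = 11+8 = 19; overall finish 19 days.
VFX finishes as early as 18 and must finish by 19.
Slack of VFX = 3 − 2 = 1 day.

1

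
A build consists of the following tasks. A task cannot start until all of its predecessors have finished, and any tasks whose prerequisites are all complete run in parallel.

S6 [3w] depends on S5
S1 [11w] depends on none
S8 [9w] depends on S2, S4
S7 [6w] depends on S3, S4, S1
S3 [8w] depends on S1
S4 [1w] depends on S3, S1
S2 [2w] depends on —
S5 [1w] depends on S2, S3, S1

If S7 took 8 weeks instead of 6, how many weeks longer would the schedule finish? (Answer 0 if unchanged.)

0

Baseline: S1→S3→S4→S8 = 11+8+1+9 = 29 → 29 weeks.
The longest path through S7 is only 26 weeks, so S7 has float 3.
No other chain overtakes it, so the finish is 29 weeks.
Change in finish: 29 − 29 = +0 weeks.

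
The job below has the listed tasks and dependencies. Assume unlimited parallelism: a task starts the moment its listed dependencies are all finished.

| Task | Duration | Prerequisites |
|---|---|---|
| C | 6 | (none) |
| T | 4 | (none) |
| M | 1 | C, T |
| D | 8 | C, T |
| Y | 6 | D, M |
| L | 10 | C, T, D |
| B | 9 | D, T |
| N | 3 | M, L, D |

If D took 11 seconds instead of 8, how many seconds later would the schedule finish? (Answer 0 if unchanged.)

3

Critical path before the change: C→D→L→N = 6+8+10+3 = 27 giving 27 seconds.
D lies on that path, so at 11 seconds the path becomes 30 seconds.
That remains the longest chain; total 30 seconds.
Change in finish: 30 − 27 = +3 seconds.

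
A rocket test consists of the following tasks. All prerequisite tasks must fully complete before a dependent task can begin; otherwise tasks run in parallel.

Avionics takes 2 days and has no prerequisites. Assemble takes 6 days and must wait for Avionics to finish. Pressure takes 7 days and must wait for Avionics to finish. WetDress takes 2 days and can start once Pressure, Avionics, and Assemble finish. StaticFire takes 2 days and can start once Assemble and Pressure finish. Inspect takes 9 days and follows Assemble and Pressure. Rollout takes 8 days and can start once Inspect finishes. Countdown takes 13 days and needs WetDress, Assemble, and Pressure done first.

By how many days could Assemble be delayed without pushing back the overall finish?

1

The longest chain is Avionics→Pressure→Inspect→Rollout = 2+7+9+8 = 26; overall finish 26 days.
The longest chain containing Assemble totals 25 days.
So Assemble can slip 9 − 8 = 1 day.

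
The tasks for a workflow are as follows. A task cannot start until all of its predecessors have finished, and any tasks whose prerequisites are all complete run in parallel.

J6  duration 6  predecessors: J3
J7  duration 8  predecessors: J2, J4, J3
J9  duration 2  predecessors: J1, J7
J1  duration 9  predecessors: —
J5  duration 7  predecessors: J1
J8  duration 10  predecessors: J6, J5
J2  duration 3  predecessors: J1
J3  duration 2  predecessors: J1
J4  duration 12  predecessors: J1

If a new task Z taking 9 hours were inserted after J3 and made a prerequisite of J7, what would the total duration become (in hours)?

Originally the plan takes 31 hours.
With Z inserted, J7 now waits for max(J2, J4, J3, Z).
New critical path: J1→J4→J7→J9 = 9+12+8+2 = 31 ⇒ 31 hours.

31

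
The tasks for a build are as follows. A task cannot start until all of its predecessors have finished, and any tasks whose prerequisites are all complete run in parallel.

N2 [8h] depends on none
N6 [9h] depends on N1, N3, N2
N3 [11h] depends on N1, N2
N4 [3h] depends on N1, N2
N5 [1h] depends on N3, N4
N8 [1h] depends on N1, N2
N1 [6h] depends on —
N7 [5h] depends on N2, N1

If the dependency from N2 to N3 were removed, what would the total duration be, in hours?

Original critical path: N2→N3→N6 = 8+11+9 = 28 ⇒ 28 hours.
Without N2→N3, N3's earliest start moves from 8 to 6.
The longest chain is now N1→N3→N6 = 6+11+9 = 26, so the job takes 26 hours.

26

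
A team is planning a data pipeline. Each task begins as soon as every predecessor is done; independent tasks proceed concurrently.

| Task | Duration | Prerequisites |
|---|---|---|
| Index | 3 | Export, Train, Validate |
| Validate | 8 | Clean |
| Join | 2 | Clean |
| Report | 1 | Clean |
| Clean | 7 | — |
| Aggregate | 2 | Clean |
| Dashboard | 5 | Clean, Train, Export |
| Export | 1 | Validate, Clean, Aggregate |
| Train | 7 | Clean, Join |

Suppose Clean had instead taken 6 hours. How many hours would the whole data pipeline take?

20

Baseline: Clean→Validate→Export→Dashboard = 7+8+1+5 = 21 → 21 hours.
Since Clean is critical, the -1 change carries straight to that chain (now 20 hours).
No other chain overtakes it, so the finish is 20 hours.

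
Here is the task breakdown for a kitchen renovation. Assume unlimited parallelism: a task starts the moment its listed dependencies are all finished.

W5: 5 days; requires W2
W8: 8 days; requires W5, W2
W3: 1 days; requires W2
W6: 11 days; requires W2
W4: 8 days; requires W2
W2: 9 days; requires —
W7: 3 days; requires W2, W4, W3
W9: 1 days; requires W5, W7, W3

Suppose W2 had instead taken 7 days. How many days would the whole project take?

20

Actual critical path: W2→W5→W8 = 9+5+8 = 22 ⇒ 22 days.
W2 lies on that path, so at 7 days the path becomes 20 days.
No other chain overtakes it, so the finish is 20 days.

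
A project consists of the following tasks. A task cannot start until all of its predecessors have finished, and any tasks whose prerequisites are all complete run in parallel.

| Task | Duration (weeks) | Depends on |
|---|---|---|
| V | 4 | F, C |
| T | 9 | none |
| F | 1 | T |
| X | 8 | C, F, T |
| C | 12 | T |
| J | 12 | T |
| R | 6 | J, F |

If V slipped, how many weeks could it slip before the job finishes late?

The longest chain is T→C→X = 9+12+8 = 29; overall finish 29 weeks.
V finishes as early as 25 and must finish by 29.
Float = 29 − 25 = 4.

4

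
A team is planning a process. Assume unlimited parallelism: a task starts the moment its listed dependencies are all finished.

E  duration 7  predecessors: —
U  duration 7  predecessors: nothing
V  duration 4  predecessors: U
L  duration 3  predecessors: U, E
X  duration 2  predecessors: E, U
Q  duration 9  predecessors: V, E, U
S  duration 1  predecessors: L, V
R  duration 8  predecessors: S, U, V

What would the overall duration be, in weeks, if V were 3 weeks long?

19

Actual critical path: U→V→Q = 7+4+9 = 20 ⇒ 20 weeks.
V lies on that path, so at 3 weeks the path becomes 19 weeks.
The binding chain switches to E→L→S→R = 7+3+1+8 = 19; finish 19 weeks.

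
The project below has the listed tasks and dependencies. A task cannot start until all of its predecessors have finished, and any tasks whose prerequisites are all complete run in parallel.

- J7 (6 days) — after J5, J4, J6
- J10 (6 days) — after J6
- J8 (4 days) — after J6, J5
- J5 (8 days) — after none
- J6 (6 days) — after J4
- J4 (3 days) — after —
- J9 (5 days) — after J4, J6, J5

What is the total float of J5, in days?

The longest chain is J4→J6→J7 = 3+6+6 = 15; overall finish 15 days.
The longest chain containing J5 totals 14 days.
So J5 can slip 9 − 8 = 1 day.

1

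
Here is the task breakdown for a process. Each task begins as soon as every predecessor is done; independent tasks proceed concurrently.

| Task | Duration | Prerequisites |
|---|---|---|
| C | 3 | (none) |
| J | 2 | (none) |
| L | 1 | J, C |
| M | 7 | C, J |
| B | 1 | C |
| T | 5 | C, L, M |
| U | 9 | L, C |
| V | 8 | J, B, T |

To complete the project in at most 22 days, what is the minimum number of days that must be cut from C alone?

1

Current finish: 23 days; target: 22.
C is on every critical path, so each day cut from C cuts the finish by one (this holds down to a finish of 22).
Need 23 − 22 = 1 day off C → C becomes 2 days, finish becomes 22.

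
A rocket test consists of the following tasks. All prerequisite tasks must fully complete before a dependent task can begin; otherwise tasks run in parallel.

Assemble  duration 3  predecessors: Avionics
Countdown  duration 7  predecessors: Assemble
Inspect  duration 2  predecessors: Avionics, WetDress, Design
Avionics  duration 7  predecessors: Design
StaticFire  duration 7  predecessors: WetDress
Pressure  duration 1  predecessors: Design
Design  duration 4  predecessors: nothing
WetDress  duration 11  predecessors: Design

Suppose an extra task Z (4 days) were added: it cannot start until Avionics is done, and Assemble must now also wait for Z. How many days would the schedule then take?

Originally the schedule takes 22 days.
With Z inserted, Assemble now waits for max(Avionics, Z).
New critical path: Design→Avionics→Z→Assemble→Countdown = 4+7+4+3+7 = 25 ⇒ 25 days.

25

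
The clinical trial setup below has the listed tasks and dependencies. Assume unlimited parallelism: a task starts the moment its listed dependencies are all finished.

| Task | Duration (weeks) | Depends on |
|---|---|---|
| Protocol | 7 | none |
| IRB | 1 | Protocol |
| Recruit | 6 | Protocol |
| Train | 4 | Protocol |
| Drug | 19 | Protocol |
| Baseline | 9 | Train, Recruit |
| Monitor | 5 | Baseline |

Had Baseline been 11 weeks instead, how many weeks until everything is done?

Baseline: Protocol→Recruit→Baseline→Monitor = 7+6+9+5 = 27 → 27 weeks.
Baseline lies on that path, so at 11 weeks the path becomes 29 weeks.
No other chain overtakes it, so the finish is 29 weeks.

29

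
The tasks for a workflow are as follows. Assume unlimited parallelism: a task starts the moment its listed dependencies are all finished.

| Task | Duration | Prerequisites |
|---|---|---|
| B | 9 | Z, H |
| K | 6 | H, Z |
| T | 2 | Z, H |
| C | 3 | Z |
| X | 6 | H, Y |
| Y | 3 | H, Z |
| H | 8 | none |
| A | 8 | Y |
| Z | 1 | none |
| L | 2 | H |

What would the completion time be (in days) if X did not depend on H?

With the dependency in place, H→Y→A = 8+3+8 = 19 sets the finish at 19 days.
Dropping H→X doesn't change X's earliest start (11); another predecessor still binds.
The longest chain is now H→Y→A = 8+3+8 = 19, so the plan takes 19 days.

19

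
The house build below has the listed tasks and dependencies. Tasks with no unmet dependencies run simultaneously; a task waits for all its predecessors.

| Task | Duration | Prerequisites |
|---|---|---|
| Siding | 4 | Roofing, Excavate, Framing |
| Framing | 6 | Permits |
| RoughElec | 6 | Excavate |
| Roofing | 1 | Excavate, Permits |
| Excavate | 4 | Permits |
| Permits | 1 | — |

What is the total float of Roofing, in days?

The longest chain is Permits→Excavate→RoughElec = 1+4+6 = 11; overall finish 11 days.
Roofing finishes as early as 6 and must finish by 7.
Float = 11 − 10 = 1.

1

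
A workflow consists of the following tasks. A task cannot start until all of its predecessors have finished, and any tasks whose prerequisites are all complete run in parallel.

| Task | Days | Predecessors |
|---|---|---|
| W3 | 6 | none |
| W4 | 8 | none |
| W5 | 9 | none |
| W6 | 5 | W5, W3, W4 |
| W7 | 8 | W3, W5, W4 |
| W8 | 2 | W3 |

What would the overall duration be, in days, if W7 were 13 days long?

As given, the longest chain is W5→W7 = 9+8 = 17, so the finish is 17 days.
W7 is on the critical path; changing it to 13 makes that path 22 days.
That remains the longest chain; total 22 days.

22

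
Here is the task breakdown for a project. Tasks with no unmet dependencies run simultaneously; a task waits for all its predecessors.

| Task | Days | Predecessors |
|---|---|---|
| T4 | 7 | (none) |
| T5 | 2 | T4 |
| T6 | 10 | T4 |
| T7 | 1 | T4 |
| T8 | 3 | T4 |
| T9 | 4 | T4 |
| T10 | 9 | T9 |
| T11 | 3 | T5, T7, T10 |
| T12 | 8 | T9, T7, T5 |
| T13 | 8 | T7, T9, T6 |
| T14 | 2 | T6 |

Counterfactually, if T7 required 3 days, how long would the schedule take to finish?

The binding path is T4→T6→T13 = 7+10+8 = 25; finish at 25 days.
The longest path through T7 is only 16 days, so T7 has float 9.
No other chain overtakes it, so the finish is 25 days.

25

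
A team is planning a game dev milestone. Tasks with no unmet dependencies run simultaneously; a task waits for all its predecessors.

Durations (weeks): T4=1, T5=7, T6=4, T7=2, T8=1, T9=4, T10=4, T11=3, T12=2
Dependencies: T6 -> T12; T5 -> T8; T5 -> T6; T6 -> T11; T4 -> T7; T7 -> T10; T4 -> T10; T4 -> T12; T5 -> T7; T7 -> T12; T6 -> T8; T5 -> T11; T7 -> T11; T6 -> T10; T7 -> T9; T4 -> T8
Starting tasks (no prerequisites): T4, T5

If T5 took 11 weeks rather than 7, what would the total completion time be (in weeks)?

19

Actual critical path: T5→T6→T10 = 7+4+4 = 15 ⇒ 15 weeks.
Since T5 is critical, the +4 change carries straight to that chain (now 19 weeks).
That remains the longest chain; total 19 weeks.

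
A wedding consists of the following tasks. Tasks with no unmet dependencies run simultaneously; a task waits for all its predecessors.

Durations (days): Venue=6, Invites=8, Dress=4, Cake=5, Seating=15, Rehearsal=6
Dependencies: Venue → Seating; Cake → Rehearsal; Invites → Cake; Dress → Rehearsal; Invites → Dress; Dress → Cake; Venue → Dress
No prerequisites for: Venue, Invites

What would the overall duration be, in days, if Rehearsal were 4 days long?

Baseline: Invites→Dress→Cake→Rehearsal = 8+4+5+6 = 23 → 23 days.
Rehearsal is on the critical path; changing it to 4 makes that path 21 days.
Now Venue→Seating = 6+15 = 21 is longest, so the finish becomes 21 days.

21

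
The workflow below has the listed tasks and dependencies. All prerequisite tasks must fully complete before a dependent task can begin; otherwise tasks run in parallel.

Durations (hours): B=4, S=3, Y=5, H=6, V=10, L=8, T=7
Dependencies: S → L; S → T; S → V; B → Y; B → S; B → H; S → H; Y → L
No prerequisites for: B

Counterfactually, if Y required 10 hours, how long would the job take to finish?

22

The binding path is B→Y→L = 4+5+8 = 17; finish at 17 hours.
Y lies on that path, so at 10 hours the path becomes 22 hours.
The critical path is still B→Y→L; finish is now 22 hours.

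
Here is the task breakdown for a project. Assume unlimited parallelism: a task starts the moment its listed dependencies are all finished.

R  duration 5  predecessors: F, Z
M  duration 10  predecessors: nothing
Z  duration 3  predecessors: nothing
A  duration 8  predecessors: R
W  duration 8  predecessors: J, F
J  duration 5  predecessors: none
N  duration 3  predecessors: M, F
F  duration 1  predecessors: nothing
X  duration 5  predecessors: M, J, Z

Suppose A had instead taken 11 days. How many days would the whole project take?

19

Critical path before the change: Z→R→A = 3+5+8 = 16 giving 16 days.
A lies on that path, so at 11 days the path becomes 19 days.
The critical path is still Z→R→A; finish is now 19 days.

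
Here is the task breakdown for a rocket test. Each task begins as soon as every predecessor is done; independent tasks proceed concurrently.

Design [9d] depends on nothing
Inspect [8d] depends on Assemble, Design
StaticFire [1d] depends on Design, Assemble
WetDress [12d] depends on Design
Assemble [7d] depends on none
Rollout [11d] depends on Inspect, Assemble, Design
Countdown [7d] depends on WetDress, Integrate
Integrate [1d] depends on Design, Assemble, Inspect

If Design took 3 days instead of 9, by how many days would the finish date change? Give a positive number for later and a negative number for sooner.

Baseline: Design→WetDress→Countdown = 9+12+7 = 28 → 28 days.
Design is on the critical path; changing it to 3 makes that path 22 days.
The binding chain switches to Assemble→Inspect→Rollout = 7+8+11 = 26; finish 26 days.
Change in finish: 26 − 28 = -2 days.

-2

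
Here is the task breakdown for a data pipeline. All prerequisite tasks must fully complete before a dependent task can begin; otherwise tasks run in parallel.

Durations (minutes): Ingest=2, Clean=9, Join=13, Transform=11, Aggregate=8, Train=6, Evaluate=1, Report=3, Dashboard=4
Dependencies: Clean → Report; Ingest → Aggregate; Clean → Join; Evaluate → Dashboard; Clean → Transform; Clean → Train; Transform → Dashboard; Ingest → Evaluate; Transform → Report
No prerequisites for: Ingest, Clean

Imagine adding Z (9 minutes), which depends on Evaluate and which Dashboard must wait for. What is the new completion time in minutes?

24

Originally the data pipeline takes 24 minutes.
With Z inserted, Dashboard now waits for max(Evaluate, Transform, Z).
New critical path: Clean→Transform→Dashboard = 9+11+4 = 24 ⇒ 24 minutes.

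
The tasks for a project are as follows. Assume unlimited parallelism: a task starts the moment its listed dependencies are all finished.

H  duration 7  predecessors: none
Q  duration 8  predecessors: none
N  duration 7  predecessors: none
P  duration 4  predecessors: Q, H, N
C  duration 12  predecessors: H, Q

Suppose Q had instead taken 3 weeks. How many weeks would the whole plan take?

Baseline: Q→C = 8+12 = 20 → 20 weeks.
Q is on the critical path; changing it to 3 makes that path 15 weeks.
Now H→C = 7+12 = 19 is longest, so the finish becomes 19 weeks.

19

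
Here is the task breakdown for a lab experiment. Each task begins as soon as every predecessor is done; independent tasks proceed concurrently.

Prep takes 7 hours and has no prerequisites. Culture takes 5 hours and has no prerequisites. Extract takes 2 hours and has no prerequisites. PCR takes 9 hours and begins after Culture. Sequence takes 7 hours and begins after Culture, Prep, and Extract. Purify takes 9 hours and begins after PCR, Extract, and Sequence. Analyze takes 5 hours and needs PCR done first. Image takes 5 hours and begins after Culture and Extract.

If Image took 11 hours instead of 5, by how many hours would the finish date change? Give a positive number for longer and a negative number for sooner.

0

Actual critical path: Prep→Sequence→Purify = 7+7+9 = 23 ⇒ 23 hours.
The longest path through Image is only 10 hours, so Image has float 13.
The critical path is still Prep→Sequence→Purify; finish is now 23 hours.
Change in finish: 23 − 23 = +0 hours.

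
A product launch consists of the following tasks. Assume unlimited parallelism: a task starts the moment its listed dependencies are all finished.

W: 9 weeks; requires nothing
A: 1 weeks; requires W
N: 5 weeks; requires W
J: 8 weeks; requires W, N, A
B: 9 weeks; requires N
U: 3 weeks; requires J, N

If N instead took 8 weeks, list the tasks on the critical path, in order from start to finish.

Actual critical path: W→N→J→U = 9+5+8+3 = 25 ⇒ 25 weeks.
N is on the critical path; changing it to 8 makes that path 28 weeks.
The critical path is still W→N→J→U; finish is now 28 weeks.

W, N, J, U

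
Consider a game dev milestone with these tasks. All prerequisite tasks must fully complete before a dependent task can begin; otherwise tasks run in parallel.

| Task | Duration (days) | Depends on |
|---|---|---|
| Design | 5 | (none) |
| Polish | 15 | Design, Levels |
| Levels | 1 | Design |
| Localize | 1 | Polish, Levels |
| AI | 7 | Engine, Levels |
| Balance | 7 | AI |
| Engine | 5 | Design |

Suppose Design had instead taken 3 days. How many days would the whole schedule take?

22

Baseline: Design→Engine→AI→Balance = 5+5+7+7 = 24 → 24 days.
Since Design is critical, the -2 change carries straight to that chain (now 22 days).
That remains the longest chain; total 22 days.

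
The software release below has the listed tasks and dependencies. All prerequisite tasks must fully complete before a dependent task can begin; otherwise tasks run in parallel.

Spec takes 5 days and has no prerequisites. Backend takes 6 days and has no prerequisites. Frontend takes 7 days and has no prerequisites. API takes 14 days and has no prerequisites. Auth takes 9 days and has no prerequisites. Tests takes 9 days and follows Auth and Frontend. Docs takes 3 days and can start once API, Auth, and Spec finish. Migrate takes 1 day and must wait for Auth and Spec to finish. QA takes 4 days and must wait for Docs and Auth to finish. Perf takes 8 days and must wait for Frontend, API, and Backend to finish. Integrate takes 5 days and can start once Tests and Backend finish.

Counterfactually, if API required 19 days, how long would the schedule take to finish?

As given, the longest chain is Auth→Tests→Integrate = 9+9+5 = 23, so the finish is 23 days.
API is off the critical path — its longest chain is 22 days, giving 1 of slack.
Now API→Perf = 19+8 = 27 is longest, so the finish becomes 27 days.

27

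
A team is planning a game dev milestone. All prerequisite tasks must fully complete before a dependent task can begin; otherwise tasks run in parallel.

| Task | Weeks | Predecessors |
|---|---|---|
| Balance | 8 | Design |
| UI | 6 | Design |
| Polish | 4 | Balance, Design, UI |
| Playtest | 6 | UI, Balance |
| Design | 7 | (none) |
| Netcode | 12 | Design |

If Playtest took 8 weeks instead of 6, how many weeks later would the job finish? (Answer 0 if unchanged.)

The binding path is Design→Balance→Playtest = 7+8+6 = 21; finish at 21 weeks.
Playtest is on the critical path; changing it to 8 makes that path 23 weeks.
That remains the longest chain; total 23 weeks.
Change in finish: 23 − 21 = +2 weeks.

2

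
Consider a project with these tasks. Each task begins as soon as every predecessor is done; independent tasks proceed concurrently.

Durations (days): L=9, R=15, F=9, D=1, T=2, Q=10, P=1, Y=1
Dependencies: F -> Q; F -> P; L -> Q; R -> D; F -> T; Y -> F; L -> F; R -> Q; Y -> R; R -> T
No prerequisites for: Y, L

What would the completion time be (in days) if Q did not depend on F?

26

Before: longest chain L→F→Q = 9+9+10 = 28, finish 28.
Without F→Q, Q's earliest start moves from 18 to 16.
New critical path: Y→R→Q = 1+15+10 = 26 ⇒ 26 days.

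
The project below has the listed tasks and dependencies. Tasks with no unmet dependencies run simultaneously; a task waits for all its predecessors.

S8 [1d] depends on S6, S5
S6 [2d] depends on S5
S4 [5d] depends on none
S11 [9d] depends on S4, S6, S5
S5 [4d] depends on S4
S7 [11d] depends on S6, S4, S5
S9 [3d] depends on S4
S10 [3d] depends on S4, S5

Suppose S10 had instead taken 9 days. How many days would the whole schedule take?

22

Actual critical path: S4→S5→S6→S7 = 5+4+2+11 = 22 ⇒ 22 days.
The longest path through S10 is only 12 days, so S10 has float 10.
No other chain overtakes it, so the finish is 22 days.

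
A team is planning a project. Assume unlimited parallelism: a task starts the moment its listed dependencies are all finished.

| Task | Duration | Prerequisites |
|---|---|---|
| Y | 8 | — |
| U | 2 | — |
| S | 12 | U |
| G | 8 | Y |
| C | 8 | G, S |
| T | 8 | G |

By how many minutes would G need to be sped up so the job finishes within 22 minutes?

Current finish: 24 minutes; target: 22.
G is on every critical path, so each minute cut from G cuts the finish by one (this holds down to a finish of 22).
Need 24 − 22 = 2 minutes off G → G becomes 6 minutes, finish becomes 22.

2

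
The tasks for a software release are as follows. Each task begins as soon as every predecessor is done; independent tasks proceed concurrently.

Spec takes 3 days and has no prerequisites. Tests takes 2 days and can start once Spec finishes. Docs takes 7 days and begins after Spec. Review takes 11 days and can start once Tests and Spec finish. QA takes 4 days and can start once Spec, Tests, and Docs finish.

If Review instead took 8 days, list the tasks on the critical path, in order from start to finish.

Baseline: Spec→Tests→Review = 3+2+11 = 16 → 16 days.
Review is on the critical path; changing it to 8 makes that path 13 days.
The binding chain switches to Spec→Docs→QA = 3+7+4 = 14; finish 14 days.

Spec, Docs, QA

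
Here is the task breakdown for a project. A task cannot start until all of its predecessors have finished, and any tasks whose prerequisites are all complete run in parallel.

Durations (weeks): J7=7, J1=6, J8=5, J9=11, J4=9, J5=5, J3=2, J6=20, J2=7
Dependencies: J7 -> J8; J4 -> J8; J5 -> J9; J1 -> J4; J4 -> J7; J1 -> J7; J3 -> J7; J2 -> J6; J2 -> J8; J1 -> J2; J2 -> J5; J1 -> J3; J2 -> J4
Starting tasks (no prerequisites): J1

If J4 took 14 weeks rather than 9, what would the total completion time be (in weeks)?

Baseline: J1→J2→J4→J7→J8 = 6+7+9+7+5 = 34 → 34 weeks.
J4 is on the critical path; changing it to 14 makes that path 39 weeks.
The critical path is still J1→J2→J4→J7→J8; finish is now 39 weeks.

39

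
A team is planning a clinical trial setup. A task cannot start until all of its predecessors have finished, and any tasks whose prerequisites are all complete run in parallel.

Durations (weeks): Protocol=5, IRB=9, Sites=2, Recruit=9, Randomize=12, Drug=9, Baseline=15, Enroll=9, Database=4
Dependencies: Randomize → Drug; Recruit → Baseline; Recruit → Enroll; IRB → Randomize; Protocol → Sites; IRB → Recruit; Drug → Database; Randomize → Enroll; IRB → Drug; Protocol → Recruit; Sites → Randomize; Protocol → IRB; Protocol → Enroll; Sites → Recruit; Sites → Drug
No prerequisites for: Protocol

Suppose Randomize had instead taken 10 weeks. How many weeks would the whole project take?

38

The binding path is Protocol→IRB→Randomize→Drug→Database = 5+9+12+9+4 = 39; finish at 39 weeks.
Since Randomize is critical, the -2 change carries straight to that chain (now 37 weeks).
The binding chain switches to Protocol→IRB→Recruit→Baseline = 5+9+9+15 = 38; finish 38 weeks.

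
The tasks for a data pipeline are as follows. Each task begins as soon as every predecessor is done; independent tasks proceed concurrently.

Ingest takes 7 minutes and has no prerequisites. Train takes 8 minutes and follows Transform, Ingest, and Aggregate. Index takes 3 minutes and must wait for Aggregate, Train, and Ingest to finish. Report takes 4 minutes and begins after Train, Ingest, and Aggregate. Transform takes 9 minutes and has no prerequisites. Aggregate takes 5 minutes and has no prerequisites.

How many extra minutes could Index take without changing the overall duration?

1

The longest chain is Transform→Train→Report = 9+8+4 = 21; overall finish 21 minutes.
Longest path through Index: 20 minutes (earliest finish 20, latest finish 21).
Float = 21 − 20 = 1.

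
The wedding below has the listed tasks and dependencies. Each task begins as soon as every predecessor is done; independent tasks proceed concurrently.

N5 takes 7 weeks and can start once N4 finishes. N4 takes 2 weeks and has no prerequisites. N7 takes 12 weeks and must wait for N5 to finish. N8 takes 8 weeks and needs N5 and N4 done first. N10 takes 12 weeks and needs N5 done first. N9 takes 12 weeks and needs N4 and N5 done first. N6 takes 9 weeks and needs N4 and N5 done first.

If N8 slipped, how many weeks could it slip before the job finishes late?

4

Critical path: N4→N5→N7 = 2+7+12 = 21, so the finish is 21 weeks.
The longest chain containing N8 totals 17 weeks.
So N8 can slip 21 − 17 = 4 weeks.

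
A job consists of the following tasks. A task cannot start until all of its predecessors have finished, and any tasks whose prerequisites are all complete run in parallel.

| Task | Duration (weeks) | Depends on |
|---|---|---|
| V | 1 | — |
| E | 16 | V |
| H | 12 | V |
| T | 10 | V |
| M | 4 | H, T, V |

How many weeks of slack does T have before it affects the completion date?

2

Critical path: V→E = 1+16 = 17, so the finish is 17 weeks.
Longest path through T: 15 weeks (earliest finish 11, latest finish 13).
Float = 17 − 15 = 2.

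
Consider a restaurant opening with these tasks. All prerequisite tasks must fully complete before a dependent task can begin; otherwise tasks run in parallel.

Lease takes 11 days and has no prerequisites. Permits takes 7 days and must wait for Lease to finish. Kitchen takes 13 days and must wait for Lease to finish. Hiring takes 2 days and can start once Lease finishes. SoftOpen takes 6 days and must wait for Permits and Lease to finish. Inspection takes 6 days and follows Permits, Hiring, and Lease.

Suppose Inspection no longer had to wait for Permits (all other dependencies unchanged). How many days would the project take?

24

With the dependency in place, Lease→Permits→SoftOpen = 11+7+6 = 24 sets the finish at 24 days.
Without Permits→Inspection, Inspection's earliest start moves from 18 to 13.
The longest chain is now Lease→Permits→SoftOpen = 11+7+6 = 24, so the project takes 24 days.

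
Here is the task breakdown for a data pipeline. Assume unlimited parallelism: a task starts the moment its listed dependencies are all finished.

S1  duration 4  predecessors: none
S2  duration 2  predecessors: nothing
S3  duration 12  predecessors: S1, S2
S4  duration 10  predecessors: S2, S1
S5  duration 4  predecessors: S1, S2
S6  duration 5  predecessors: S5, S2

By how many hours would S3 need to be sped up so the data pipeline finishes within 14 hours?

2

Current finish: 16 hours; target: 14.
S3 is on every critical path, so each hour cut from S3 cuts the finish by one (this holds down to a finish of 14).
Need 16 − 14 = 2 hours off S3 → S3 becomes 10 hours, finish becomes 14.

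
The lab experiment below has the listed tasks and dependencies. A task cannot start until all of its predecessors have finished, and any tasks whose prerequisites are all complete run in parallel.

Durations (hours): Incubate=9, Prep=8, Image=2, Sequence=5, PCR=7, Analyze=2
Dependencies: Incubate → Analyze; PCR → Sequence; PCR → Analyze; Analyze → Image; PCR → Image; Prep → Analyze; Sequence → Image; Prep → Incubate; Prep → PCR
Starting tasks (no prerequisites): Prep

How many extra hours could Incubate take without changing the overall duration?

Prep→PCR→Sequence→Image = 8+7+5+2 = 22 sets the makespan at 22 hours.
Incubate finishes as early as 17 and must finish by 18.
Float = 22 − 21 = 1.

1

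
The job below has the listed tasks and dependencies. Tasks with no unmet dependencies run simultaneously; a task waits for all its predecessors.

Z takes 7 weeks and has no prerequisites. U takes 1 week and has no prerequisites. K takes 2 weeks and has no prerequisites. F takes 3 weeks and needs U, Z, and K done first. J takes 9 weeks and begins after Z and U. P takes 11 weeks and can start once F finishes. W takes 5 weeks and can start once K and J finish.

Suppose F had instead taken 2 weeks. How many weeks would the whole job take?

Actual critical path: Z→F→P = 7+3+11 = 21 ⇒ 21 weeks.
F lies on that path, so at 2 weeks the path becomes 20 weeks.
New critical path: Z→J→W = 7+9+5 = 21 ⇒ 21 weeks.

21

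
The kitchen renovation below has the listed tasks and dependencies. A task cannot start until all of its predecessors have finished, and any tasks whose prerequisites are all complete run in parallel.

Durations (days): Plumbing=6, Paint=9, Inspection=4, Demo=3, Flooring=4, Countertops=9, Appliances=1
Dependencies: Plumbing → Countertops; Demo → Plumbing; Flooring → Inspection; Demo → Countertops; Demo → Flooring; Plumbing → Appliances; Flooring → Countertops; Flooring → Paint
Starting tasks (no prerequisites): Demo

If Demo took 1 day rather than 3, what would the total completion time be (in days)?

As given, the longest chain is Demo→Plumbing→Countertops = 3+6+9 = 18, so the finish is 18 days.
Demo lies on that path, so at 1 day the path becomes 16 days.
The critical path is still Demo→Plumbing→Countertops; finish is now 16 days.

16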